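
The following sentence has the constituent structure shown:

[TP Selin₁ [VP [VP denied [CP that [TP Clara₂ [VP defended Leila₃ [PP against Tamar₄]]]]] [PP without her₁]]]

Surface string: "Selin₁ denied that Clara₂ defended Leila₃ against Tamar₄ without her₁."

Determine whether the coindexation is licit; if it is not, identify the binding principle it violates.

Principle B

The two coindexed NPs are *Selin₁* and *her₁*.
*her₁* is a pronoun. Its binding domain is the matrix TP, whose subject is Selin₁.
*Selin₁* c-commands it within that domain and carries the same index.
The pronoun is locally bound → Principle B violation.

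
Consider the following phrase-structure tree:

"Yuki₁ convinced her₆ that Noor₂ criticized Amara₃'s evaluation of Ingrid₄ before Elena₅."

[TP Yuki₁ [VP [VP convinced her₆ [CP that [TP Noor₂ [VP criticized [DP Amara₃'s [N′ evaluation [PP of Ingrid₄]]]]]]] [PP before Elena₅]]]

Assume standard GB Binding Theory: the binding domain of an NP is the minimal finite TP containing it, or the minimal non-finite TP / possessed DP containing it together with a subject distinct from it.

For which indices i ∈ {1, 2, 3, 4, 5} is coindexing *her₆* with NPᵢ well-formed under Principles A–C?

*her* is a pronoun, so Principle B applies: it must be free in its binding domain.
Binding domain of *her₆*: the matrix TP, whose subject is Yuki₁.
*Yuki₁* c-commands the pronoun within its binding domain → coindexation would violate Principle B.
*Noor₂*: the pronoun c-commands this R-expression → coindexation would violate Principle C on *Noor₂*.
*Amara₃*: the pronoun c-commands this R-expression → coindexation would violate Principle C on *Amara₃*.
*Ingrid₄*: the pronoun c-commands this R-expression → coindexation would violate Principle C on *Ingrid₄*.
*Elena₅* and the pronoun do not c-command one another → neither Principle B nor Principle C is at stake; coindexation permitted.

{5}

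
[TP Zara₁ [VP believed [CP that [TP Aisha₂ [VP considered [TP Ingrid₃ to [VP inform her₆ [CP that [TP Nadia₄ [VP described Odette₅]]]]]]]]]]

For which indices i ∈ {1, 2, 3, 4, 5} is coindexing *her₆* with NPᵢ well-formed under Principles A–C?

{1, 2}

*her* is a pronoun, so Principle B applies: it must be free in its binding domain.
Binding domain of *her₆*: the embedded TP, whose subject is Ingrid₃.
*Zara₁* c-commands the pronoun but from outside its binding domain, and is not c-commanded by it → coindexation permitted.
*Aisha₂* c-commands the pronoun but from outside its binding domain, and is not c-commanded by it → coindexation permitted.
*Ingrid₃* c-commands the pronoun within its binding domain → coindexation would violate Principle B.
*Nadia₄*: the pronoun c-commands this R-expression → coindexation would violate Principle C on *Nadia₄*.
*Odette₅*: the pronoun c-commands this R-expression → coindexation would violate Principle C on *Odette₅*.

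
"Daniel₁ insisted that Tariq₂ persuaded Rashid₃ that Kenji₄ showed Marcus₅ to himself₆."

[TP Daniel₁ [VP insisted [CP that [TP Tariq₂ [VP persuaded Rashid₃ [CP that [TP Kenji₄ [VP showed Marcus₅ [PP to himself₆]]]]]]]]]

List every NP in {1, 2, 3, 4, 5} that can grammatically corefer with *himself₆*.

*himself* is an anaphor, so Principle A applies: it must be bound in its binding domain.
Binding domain of *himself₆*: the embedded TP, whose subject is Kenji₄.
*Daniel₁* c-commands the anaphor but is outside its binding domain → cannot satisfy Principle A.
*Tariq₂* c-commands the anaphor but is outside its binding domain → cannot satisfy Principle A.
*Rashid₃* c-commands the anaphor but is outside its binding domain → cannot satisfy Principle A.
*Kenji₄* c-commands the anaphor within its binding domain → licit binder.
*Marcus₅* c-commands the anaphor within its binding domain → licit binder.

{4, 5}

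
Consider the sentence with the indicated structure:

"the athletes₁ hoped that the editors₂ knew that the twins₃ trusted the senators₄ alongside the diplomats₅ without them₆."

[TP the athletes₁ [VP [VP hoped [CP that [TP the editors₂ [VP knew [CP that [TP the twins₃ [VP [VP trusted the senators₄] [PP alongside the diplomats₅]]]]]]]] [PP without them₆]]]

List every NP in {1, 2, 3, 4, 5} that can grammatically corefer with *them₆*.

{2, 3, 4, 5}

*them* is a pronoun, so Principle B applies: it must be free in its binding domain.
Binding domain of *them₆*: the matrix TP, whose subject is the athletes₁.
*the athletes₁* c-commands the pronoun within its binding domain → coindexation would violate Principle B.
*the editors₂* and the pronoun do not c-command one another → neither Principle B nor Principle C is at stake; coindexation permitted.
*the twins₃* and the pronoun do not c-command one another → neither Principle B nor Principle C is at stake; coindexation permitted.
*the senators₄* and the pronoun do not c-command one another → neither Principle B nor Principle C is at stake; coindexation permitted.
*the diplomats₅* and the pronoun do not c-command one another → neither Principle B nor Principle C is at stake; coindexation permitted.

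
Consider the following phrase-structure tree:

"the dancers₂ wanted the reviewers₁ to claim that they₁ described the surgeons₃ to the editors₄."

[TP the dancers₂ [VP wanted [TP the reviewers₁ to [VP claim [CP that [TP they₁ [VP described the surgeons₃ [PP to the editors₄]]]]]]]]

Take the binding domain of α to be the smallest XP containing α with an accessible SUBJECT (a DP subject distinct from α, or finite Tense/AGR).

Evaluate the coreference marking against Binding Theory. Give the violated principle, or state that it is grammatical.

The two coindexed NPs are *the reviewers₁* and *they₁*.
*they₁* is a pronoun; nothing c-commands it within its binding domain (the embedded TP.), so Principle B holds trivially.
*the reviewers₁* is an R-expression; *they₁* does not c-command it, and no other NP shares its index, so Principle C is satisfied.
All principles are respected.

grammatical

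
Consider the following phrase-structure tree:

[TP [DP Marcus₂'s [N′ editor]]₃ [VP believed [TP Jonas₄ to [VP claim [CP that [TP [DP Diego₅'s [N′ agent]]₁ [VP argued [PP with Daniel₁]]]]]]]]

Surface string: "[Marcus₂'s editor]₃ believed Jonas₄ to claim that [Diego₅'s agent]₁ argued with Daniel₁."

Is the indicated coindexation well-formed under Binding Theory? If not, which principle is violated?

Principle C

The two coindexed NPs are *[Diego₅'s agent]₁* and *Daniel₁*.
*Daniel₁* is an R-expression. Principle C requires it to be free everywhere.
*[Diego₅'s agent]₁* c-commands it and carries the same index.
The R-expression is bound → Principle C violation.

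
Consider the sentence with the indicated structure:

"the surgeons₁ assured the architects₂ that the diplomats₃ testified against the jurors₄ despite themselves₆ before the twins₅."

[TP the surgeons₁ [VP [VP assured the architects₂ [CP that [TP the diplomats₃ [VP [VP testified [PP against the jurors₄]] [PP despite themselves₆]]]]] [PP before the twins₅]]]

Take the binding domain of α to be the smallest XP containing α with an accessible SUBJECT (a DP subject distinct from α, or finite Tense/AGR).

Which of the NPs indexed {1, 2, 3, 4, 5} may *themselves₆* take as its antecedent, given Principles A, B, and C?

*themselves* is an anaphor, so Principle A applies: it must be bound in its binding domain.
Binding domain of *themselves₆*: the embedded TP, whose subject is the diplomats₃.
*the surgeons₁* c-commands the anaphor but is outside its binding domain → cannot satisfy Principle A.
*the architects₂* c-commands the anaphor but is outside its binding domain → cannot satisfy Principle A.
*the diplomats₃* c-commands the anaphor within its binding domain → licit binder.
*the jurors₄* does not c-command the anaphor → cannot bind it.
*the twins₅* does not c-command the anaphor → cannot bind it.

{3}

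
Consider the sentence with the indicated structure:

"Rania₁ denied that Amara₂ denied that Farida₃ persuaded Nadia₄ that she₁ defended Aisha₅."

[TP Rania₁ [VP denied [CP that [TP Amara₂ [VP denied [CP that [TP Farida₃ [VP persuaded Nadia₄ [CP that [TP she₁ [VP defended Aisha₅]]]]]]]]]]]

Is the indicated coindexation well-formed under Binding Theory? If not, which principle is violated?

grammatical

The two coindexed NPs are *Rania₁* and *she₁*.
*she₁* is a pronoun; nothing c-commands it within its binding domain (the embedded TP.), so Principle B holds trivially.
*Rania₁* is an R-expression; *she₁* does not c-command it, and no other NP shares its index, so Principle C is satisfied.
All principles are respected.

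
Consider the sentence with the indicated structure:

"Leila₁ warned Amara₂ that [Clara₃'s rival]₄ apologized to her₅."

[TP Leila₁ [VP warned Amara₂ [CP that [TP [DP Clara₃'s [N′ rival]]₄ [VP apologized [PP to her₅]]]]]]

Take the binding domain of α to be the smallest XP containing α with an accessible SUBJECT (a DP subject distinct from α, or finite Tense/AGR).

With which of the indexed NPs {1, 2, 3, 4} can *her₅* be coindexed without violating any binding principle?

*her* is a pronoun, so Principle B applies: it must be free in its binding domain.
Binding domain of *her₅*: the embedded TP, whose subject is [Clara₃'s rival]₄.
*Leila₁* c-commands the pronoun but from outside its binding domain, and is not c-commanded by it → coindexation permitted.
*Amara₂* c-commands the pronoun but from outside its binding domain, and is not c-commanded by it → coindexation permitted.
*Clara₃* and the pronoun do not c-command one another → neither Principle B nor Principle C is at stake; coindexation permitted.
*[Clara₃'s rival]₄* c-commands the pronoun within its binding domain → coindexation would violate Principle B.

{1, 2, 3}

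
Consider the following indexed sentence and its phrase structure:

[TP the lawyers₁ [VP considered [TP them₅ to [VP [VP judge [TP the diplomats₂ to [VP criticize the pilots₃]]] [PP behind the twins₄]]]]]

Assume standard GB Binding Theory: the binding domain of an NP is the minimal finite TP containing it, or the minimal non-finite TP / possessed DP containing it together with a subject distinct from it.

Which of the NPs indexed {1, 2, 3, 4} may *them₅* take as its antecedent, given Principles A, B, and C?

none

*them* is a pronoun, so Principle B applies: it must be free in its binding domain.
Binding domain of *them₅*: the matrix TP, whose subject is the lawyers₁.
*the lawyers₁* c-commands the pronoun within its binding domain → coindexation would violate Principle B.
*the diplomats₂*: the pronoun c-commands this R-expression → coindexation would violate Principle C on *the diplomats₂*.
*the pilots₃*: the pronoun c-commands this R-expression → coindexation would violate Principle C on *the pilots₃*.
*the twins₄*: the pronoun c-commands this R-expression → coindexation would violate Principle C on *the twins₄*.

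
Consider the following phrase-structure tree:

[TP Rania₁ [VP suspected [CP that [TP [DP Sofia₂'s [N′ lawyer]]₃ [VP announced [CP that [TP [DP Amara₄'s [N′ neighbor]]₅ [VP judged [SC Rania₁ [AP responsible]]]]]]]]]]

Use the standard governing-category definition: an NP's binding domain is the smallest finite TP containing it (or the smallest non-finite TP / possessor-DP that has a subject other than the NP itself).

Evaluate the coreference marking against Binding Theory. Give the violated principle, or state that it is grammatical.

Principle C

The two coindexed NPs are *Rania₁* (the higher occurrence) and *Rania₁* (the lower occurrence).
*Rania₁* (the lower occurrence) is an R-expression. Principle C requires it to be free everywhere.
*Rania₁* (the higher occurrence) c-commands it and carries the same index.
The R-expression is bound → Principle C violation.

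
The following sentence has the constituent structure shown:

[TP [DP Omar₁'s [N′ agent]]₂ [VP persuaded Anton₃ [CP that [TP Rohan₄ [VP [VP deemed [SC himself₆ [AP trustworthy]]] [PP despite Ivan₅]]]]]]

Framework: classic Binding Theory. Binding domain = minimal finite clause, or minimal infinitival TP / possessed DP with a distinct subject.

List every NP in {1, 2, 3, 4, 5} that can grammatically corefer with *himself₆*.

*himself* is an anaphor, so Principle A applies: it must be bound in its binding domain.
Binding domain of *himself₆*: the embedded TP, whose subject is Rohan₄.
*Omar₁* does not c-command the anaphor → cannot bind it.
*[Omar₁'s agent]₂* c-commands the anaphor but is outside its binding domain → cannot satisfy Principle A.
*Anton₃* c-commands the anaphor but is outside its binding domain → cannot satisfy Principle A.
*Rohan₄* c-commands the anaphor within its binding domain → licit binder.
*Ivan₅* does not c-command the anaphor → cannot bind it.

{4}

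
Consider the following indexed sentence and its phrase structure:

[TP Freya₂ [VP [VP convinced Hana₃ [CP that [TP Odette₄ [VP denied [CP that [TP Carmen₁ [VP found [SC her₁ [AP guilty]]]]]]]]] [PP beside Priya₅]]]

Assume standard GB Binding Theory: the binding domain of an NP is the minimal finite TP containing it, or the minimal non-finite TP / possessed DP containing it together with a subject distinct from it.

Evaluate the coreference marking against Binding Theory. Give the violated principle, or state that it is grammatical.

The two coindexed NPs are *Carmen₁* and *her₁*.
*her₁* is a pronoun. Its binding domain is the embedded TP, whose subject is Carmen₁.
*Carmen₁* c-commands it within that domain and carries the same index.
The pronoun is locally bound → Principle B violation.

Principle B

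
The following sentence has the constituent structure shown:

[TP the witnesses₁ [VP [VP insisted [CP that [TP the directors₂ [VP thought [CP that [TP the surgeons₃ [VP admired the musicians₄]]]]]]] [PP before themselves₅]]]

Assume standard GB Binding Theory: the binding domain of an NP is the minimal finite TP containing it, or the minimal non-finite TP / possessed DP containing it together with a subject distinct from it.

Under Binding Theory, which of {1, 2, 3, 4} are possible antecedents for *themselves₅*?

{1}

*themselves* is an anaphor, so Principle A applies: it must be bound in its binding domain.
Binding domain of *themselves₅*: the matrix TP, whose subject is the witnesses₁.
*the witnesses₁* c-commands the anaphor within its binding domain → licit binder.
*the directors₂* does not c-command the anaphor → cannot bind it.
*the surgeons₃* does not c-command the anaphor → cannot bind it.
*the musicians₄* does not c-command the anaphor → cannot bind it.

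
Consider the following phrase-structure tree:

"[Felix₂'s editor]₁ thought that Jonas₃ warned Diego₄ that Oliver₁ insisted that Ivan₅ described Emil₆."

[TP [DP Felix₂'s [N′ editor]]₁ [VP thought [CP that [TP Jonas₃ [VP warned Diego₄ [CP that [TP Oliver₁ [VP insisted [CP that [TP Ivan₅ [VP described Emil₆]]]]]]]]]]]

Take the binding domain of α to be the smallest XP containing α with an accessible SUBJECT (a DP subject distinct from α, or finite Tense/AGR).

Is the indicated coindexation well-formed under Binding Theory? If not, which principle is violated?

Principle C

The two coindexed NPs are *[Felix₂'s editor]₁* and *Oliver₁*.
*Oliver₁* is an R-expression. Principle C requires it to be free everywhere.
*[Felix₂'s editor]₁* c-commands it and carries the same index.
The R-expression is bound → Principle C violation.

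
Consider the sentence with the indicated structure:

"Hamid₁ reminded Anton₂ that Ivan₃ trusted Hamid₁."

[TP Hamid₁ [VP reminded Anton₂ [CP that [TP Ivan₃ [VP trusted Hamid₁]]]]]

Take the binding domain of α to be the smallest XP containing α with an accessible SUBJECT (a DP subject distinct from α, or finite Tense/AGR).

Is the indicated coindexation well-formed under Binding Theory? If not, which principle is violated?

Principle C

The two coindexed NPs are *Hamid₁* (the lower occurrence) and *Hamid₁* (the higher occurrence).
*Hamid₁* (the lower occurrence) is an R-expression. Principle C requires it to be free everywhere.
*Hamid₁* (the higher occurrence) c-commands it and carries the same index.
The R-expression is bound → Principle C violation.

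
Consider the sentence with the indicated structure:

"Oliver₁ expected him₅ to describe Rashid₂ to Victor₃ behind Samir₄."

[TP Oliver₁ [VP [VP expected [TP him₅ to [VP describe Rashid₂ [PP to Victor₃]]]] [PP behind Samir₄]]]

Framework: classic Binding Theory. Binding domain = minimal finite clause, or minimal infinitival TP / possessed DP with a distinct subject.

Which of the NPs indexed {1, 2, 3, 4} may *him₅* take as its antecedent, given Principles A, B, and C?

{4}

*him* is a pronoun, so Principle B applies: it must be free in its binding domain.
Binding domain of *him₅*: the matrix TP, whose subject is Oliver₁.
*Oliver₁* c-commands the pronoun within its binding domain → coindexation would violate Principle B.
*Rashid₂*: the pronoun c-commands this R-expression → coindexation would violate Principle C on *Rashid₂*.
*Victor₃*: the pronoun c-commands this R-expression → coindexation would violate Principle C on *Victor₃*.
*Samir₄* and the pronoun do not c-command one another → neither Principle B nor Principle C is at stake; coindexation permitted.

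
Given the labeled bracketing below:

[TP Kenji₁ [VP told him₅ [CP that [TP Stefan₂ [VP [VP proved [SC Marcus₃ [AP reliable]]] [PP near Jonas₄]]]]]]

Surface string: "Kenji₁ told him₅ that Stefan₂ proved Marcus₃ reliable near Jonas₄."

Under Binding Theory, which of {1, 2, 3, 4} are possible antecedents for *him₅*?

none

*him* is a pronoun, so Principle B applies: it must be free in its binding domain.
Binding domain of *him₅*: the matrix TP, whose subject is Kenji₁.
*Kenji₁* c-commands the pronoun within its binding domain → coindexation would violate Principle B.
*Stefan₂*: the pronoun c-commands this R-expression → coindexation would violate Principle C on *Stefan₂*.
*Marcus₃*: the pronoun c-commands this R-expression → coindexation would violate Principle C on *Marcus₃*.
*Jonas₄*: the pronoun c-commands this R-expression → coindexation would violate Principle C on *Jonas₄*.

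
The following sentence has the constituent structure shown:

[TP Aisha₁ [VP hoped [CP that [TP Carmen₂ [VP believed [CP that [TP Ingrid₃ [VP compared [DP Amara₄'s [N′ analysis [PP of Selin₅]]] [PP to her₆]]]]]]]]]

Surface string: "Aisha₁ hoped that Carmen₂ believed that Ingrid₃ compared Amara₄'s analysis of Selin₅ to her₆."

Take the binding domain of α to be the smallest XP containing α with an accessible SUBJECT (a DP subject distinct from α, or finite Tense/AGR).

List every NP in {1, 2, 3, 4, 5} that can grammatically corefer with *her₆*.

*her* is a pronoun, so Principle B applies: it must be free in its binding domain.
Binding domain of *her₆*: the embedded TP, whose subject is Ingrid₃.
*Aisha₁* c-commands the pronoun but from outside its binding domain, and is not c-commanded by it → coindexation permitted.
*Carmen₂* c-commands the pronoun but from outside its binding domain, and is not c-commanded by it → coindexation permitted.
*Ingrid₃* c-commands the pronoun within its binding domain → coindexation would violate Principle B.
*Amara₄* and the pronoun do not c-command one another → neither Principle B nor Principle C is at stake; coindexation permitted.
*Selin₅* and the pronoun do not c-command one another → neither Principle B nor Principle C is at stake; coindexation permitted.

{1, 2, 4, 5}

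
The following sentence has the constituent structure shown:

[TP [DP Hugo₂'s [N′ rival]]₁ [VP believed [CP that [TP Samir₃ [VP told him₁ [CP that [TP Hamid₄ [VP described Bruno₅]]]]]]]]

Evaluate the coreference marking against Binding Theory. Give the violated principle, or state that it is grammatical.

The two coindexed NPs are *[Hugo₂'s rival]₁* and *him₁*.
*him₁* is a pronoun; its binding domain is the embedded TP, whose subject is Samir₃. Within that domain it is c-commanded only by *Samir₃*, which carries a different index — the pronoun is free locally, so Principle B holds.
*[Hugo₂'s rival]₁* is an R-expression; *him₁* does not c-command it, and no other NP shares its index, so Principle C is satisfied.
All principles are respected.

grammatical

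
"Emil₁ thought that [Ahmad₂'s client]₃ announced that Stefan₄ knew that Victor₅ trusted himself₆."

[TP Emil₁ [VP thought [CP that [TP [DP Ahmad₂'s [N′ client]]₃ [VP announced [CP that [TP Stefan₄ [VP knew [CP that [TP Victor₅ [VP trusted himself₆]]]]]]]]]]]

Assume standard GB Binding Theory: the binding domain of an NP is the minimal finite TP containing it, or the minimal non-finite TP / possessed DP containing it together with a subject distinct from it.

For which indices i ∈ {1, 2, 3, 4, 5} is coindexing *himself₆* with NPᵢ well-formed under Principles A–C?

{5}

*himself* is an anaphor, so Principle A applies: it must be bound in its binding domain.
Binding domain of *himself₆*: the embedded TP, whose subject is Victor₅.
*Emil₁* c-commands the anaphor but is outside its binding domain → cannot satisfy Principle A.
*Ahmad₂* does not c-command the anaphor → cannot bind it.
*[Ahmad₂'s client]₃* c-commands the anaphor but is outside its binding domain → cannot satisfy Principle A.
*Stefan₄* c-commands the anaphor but is outside its binding domain → cannot satisfy Principle A.
*Victor₅* c-commands the anaphor within its binding domain → licit binder.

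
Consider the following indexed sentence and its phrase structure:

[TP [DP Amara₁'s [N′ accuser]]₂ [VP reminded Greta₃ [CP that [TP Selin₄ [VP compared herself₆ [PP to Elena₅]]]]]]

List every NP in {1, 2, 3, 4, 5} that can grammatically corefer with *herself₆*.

*herself* is an anaphor, so Principle A applies: it must be bound in its binding domain.
Binding domain of *herself₆*: the embedded TP, whose subject is Selin₄.
*Amara₁* does not c-command the anaphor → cannot bind it.
*[Amara₁'s accuser]₂* c-commands the anaphor but is outside its binding domain → cannot satisfy Principle A.
*Greta₃* c-commands the anaphor but is outside its binding domain → cannot satisfy Principle A.
*Selin₄* c-commands the anaphor within its binding domain → licit binder.
*Elena₅* does not c-command the anaphor → cannot bind it.

{4}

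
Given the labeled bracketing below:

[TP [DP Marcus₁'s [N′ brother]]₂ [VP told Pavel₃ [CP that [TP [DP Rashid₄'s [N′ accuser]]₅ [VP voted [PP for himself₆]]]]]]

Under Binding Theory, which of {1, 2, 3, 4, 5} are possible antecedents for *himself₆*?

{5}

*himself* is an anaphor, so Principle A applies: it must be bound in its binding domain.
Binding domain of *himself₆*: the embedded TP, whose subject is [Rashid₄'s accuser]₅.
*Marcus₁* does not c-command the anaphor → cannot bind it.
*[Marcus₁'s brother]₂* c-commands the anaphor but is outside its binding domain → cannot satisfy Principle A.
*Pavel₃* c-commands the anaphor but is outside its binding domain → cannot satisfy Principle A.
*Rashid₄* does not c-command the anaphor → cannot bind it.
*[Rashid₄'s accuser]₅* c-commands the anaphor within its binding domain → licit binder.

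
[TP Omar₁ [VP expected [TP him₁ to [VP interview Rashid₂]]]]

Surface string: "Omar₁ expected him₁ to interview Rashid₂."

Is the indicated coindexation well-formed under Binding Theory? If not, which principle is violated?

The two coindexed NPs are *Omar₁* and *him₁*.
*him₁* is a pronoun. Its binding domain is the matrix TP, whose subject is Omar₁.
*Omar₁* c-commands it within that domain and carries the same index.
The pronoun is locally bound → Principle B violation.

Principle B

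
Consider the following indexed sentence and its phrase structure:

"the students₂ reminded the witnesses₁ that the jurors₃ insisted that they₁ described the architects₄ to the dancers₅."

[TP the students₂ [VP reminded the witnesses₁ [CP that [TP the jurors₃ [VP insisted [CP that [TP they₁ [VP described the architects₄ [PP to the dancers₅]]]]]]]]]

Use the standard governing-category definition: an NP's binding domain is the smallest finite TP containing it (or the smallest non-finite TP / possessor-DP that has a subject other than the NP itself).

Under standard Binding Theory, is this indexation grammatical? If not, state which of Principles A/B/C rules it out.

grammatical

The two coindexed NPs are *the witnesses₁* and *they₁*.
*they₁* is a pronoun; nothing c-commands it within its binding domain (the embedded TP.), so Principle B holds trivially.
*the witnesses₁* is an R-expression; *they₁* does not c-command it, and no other NP shares its index, so Principle C is satisfied.
All principles are respected.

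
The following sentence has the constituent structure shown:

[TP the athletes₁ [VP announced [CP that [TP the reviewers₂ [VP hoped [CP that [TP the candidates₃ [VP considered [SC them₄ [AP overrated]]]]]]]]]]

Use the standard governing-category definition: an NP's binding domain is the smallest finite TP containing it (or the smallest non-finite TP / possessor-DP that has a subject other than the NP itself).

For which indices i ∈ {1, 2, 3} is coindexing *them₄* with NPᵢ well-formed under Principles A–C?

*them* is a pronoun, so Principle B applies: it must be free in its binding domain.
Binding domain of *them₄*: the embedded TP, whose subject is the candidates₃.
*the athletes₁* c-commands the pronoun but from outside its binding domain, and is not c-commanded by it → coindexation permitted.
*the reviewers₂* c-commands the pronoun but from outside its binding domain, and is not c-commanded by it → coindexation permitted.
*the candidates₃* c-commands the pronoun within its binding domain → coindexation would violate Principle B.

{1, 2}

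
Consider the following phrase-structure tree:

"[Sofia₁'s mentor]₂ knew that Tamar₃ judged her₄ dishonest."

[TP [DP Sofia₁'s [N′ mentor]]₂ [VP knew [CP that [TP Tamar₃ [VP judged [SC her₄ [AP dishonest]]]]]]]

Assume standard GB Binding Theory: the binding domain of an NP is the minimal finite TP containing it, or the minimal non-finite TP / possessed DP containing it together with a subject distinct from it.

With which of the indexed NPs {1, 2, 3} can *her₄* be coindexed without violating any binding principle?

{1, 2}

*her* is a pronoun, so Principle B applies: it must be free in its binding domain.
Binding domain of *her₄*: the embedded TP, whose subject is Tamar₃.
*Sofia₁* and the pronoun do not c-command one another → neither Principle B nor Principle C is at stake; coindexation permitted.
*[Sofia₁'s mentor]₂* c-commands the pronoun but from outside its binding domain, and is not c-commanded by it → coindexation permitted.
*Tamar₃* c-commands the pronoun within its binding domain → coindexation would violate Principle B.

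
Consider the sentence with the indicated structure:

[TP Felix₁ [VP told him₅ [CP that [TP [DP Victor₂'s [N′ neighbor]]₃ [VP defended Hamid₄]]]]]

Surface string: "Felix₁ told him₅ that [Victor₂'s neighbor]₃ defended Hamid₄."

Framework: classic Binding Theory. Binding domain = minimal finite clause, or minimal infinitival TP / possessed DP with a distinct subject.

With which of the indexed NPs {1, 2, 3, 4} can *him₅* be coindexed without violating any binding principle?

none

*him* is a pronoun, so Principle B applies: it must be free in its binding domain.
Binding domain of *him₅*: the matrix TP, whose subject is Felix₁.
*Felix₁* c-commands the pronoun within its binding domain → coindexation would violate Principle B.
*Victor₂*: the pronoun c-commands this R-expression → coindexation would violate Principle C on *Victor₂*.
*[Victor₂'s neighbor]₃*: the pronoun c-commands this R-expression → coindexation would violate Principle C on *[Victor₂'s neighbor]₃*.
*Hamid₄*: the pronoun c-commands this R-expression → coindexation would violate Principle C on *Hamid₄*.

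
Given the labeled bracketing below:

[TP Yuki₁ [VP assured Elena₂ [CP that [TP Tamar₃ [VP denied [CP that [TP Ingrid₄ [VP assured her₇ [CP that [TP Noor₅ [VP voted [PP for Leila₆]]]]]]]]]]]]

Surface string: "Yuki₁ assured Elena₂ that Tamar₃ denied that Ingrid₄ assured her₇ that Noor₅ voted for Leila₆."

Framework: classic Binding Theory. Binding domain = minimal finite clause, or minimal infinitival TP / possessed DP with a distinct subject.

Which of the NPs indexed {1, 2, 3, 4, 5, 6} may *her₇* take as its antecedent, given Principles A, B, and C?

*her* is a pronoun, so Principle B applies: it must be free in its binding domain.
Binding domain of *her₇*: the embedded TP, whose subject is Ingrid₄.
*Yuki₁* c-commands the pronoun but from outside its binding domain, and is not c-commanded by it → coindexation permitted.
*Elena₂* c-commands the pronoun but from outside its binding domain, and is not c-commanded by it → coindexation permitted.
*Tamar₃* c-commands the pronoun but from outside its binding domain, and is not c-commanded by it → coindexation permitted.
*Ingrid₄* c-commands the pronoun within its binding domain → coindexation would violate Principle B.
*Noor₅*: the pronoun c-commands this R-expression → coindexation would violate Principle C on *Noor₅*.
*Leila₆*: the pronoun c-commands this R-expression → coindexation would violate Principle C on *Leila₆*.

{1, 2, 3}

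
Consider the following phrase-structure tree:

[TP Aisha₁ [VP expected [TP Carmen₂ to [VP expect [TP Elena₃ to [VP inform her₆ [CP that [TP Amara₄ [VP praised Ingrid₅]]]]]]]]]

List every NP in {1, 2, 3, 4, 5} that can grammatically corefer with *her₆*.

{1, 2}

*her* is a pronoun, so Principle B applies: it must be free in its binding domain.
Binding domain of *her₆*: the embedded TP, whose subject is Elena₃.
*Aisha₁* c-commands the pronoun but from outside its binding domain, and is not c-commanded by it → coindexation permitted.
*Carmen₂* c-commands the pronoun but from outside its binding domain, and is not c-commanded by it → coindexation permitted.
*Elena₃* c-commands the pronoun within its binding domain → coindexation would violate Principle B.
*Amara₄*: the pronoun c-commands this R-expression → coindexation would violate Principle C on *Amara₄*.
*Ingrid₅*: the pronoun c-commands this R-expression → coindexation would violate Principle C on *Ingrid₅*.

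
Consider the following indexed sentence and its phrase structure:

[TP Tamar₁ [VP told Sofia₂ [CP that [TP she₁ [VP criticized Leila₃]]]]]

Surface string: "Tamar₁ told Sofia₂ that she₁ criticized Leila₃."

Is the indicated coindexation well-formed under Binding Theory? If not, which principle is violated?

grammatical

The two coindexed NPs are *Tamar₁* and *she₁*.
*she₁* is a pronoun; nothing c-commands it within its binding domain (the embedded TP.), so Principle B holds trivially.
*Tamar₁* is an R-expression; *she₁* does not c-command it, and no other NP shares its index, so Principle C is satisfied.
All principles are respected.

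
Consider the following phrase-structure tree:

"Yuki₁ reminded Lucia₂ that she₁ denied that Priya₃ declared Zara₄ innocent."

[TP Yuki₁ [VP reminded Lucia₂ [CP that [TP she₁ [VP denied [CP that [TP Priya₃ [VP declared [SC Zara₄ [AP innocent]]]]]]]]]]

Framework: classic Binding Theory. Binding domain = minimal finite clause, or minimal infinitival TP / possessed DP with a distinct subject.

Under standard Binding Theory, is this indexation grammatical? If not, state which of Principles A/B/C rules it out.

grammatical

The two coindexed NPs are *Yuki₁* and *she₁*.
*she₁* is a pronoun; nothing c-commands it within its binding domain (the embedded TP.), so Principle B holds trivially.
*Yuki₁* is an R-expression; *she₁* does not c-command it, and no other NP shares its index, so Principle C is satisfied.
All principles are respected.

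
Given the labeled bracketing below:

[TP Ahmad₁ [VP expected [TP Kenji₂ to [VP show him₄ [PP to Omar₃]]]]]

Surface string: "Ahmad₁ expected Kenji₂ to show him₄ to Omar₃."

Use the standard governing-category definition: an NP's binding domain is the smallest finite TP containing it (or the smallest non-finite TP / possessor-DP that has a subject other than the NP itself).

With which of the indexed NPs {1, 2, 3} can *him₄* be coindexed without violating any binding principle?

*him* is a pronoun, so Principle B applies: it must be free in its binding domain.
Binding domain of *him₄*: the embedded TP, whose subject is Kenji₂.
*Ahmad₁* c-commands the pronoun but from outside its binding domain, and is not c-commanded by it → coindexation permitted.
*Kenji₂* c-commands the pronoun within its binding domain → coindexation would violate Principle B.
*Omar₃*: the pronoun c-commands this R-expression → coindexation would violate Principle C on *Omar₃*.

{1}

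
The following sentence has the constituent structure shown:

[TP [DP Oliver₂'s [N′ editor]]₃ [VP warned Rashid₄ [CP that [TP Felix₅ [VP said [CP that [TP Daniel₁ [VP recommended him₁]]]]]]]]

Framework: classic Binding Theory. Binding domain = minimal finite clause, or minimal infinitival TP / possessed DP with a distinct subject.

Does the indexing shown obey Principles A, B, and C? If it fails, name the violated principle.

Principle B

The two coindexed NPs are *Daniel₁* and *him₁*.
*him₁* is a pronoun. Its binding domain is the embedded TP, whose subject is Daniel₁.
*Daniel₁* c-commands it within that domain and carries the same index.
The pronoun is locally bound → Principle B violation.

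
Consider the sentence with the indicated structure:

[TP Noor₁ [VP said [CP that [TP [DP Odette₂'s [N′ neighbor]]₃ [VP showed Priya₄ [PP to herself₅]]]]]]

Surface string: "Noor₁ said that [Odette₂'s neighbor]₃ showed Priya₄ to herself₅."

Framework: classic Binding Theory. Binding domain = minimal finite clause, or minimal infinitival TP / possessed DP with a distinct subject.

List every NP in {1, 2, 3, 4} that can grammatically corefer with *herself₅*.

*herself* is an anaphor, so Principle A applies: it must be bound in its binding domain.
Binding domain of *herself₅*: the embedded TP, whose subject is [Odette₂'s neighbor]₃.
*Noor₁* c-commands the anaphor but is outside its binding domain → cannot satisfy Principle A.
*Odette₂* does not c-command the anaphor → cannot bind it.
*[Odette₂'s neighbor]₃* c-commands the anaphor within its binding domain → licit binder.
*Priya₄* c-commands the anaphor within its binding domain → licit binder.

{3, 4}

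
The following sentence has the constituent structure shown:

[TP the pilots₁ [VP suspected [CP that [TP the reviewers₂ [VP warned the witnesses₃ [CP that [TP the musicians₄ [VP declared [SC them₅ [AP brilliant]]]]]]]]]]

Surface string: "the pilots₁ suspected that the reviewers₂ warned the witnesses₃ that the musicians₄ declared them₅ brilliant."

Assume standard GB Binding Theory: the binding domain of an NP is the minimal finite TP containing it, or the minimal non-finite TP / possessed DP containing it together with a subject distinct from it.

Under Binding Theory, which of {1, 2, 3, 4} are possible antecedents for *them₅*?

*them* is a pronoun, so Principle B applies: it must be free in its binding domain.
Binding domain of *them₅*: the embedded TP, whose subject is the musicians₄.
*the pilots₁* c-commands the pronoun but from outside its binding domain, and is not c-commanded by it → coindexation permitted.
*the reviewers₂* c-commands the pronoun but from outside its binding domain, and is not c-commanded by it → coindexation permitted.
*the witnesses₃* c-commands the pronoun but from outside its binding domain, and is not c-commanded by it → coindexation permitted.
*the musicians₄* c-commands the pronoun within its binding domain → coindexation would violate Principle B.

{1, 2, 3}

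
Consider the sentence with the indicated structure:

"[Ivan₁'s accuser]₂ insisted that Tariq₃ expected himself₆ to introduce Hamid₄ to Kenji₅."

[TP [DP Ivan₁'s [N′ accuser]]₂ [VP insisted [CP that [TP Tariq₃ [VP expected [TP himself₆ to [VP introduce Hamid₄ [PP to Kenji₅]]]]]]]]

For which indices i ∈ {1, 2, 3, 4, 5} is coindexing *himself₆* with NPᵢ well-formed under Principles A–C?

{3}

*himself* is an anaphor, so Principle A applies: it must be bound in its binding domain.
Binding domain of *himself₆*: the embedded TP, whose subject is Tariq₃.
*Ivan₁* does not c-command the anaphor → cannot bind it.
*[Ivan₁'s accuser]₂* c-commands the anaphor but is outside its binding domain → cannot satisfy Principle A.
*Tariq₃* c-commands the anaphor within its binding domain → licit binder.
*Hamid₄* does not c-command the anaphor → cannot bind it.
*Kenji₅* does not c-command the anaphor → cannot bind it.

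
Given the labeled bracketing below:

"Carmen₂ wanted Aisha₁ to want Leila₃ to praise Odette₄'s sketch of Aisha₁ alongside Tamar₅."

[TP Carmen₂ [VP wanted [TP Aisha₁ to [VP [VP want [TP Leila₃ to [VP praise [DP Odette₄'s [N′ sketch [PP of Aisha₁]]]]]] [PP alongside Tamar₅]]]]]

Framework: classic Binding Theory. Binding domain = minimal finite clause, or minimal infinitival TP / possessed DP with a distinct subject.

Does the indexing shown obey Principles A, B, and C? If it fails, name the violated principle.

Principle C

The two coindexed NPs are *Aisha₁* (the higher occurrence) and *Aisha₁* (the lower occurrence).
*Aisha₁* (the lower occurrence) is an R-expression. Principle C requires it to be free everywhere.
*Aisha₁* (the higher occurrence) c-commands it and carries the same index.
The R-expression is bound → Principle C violation.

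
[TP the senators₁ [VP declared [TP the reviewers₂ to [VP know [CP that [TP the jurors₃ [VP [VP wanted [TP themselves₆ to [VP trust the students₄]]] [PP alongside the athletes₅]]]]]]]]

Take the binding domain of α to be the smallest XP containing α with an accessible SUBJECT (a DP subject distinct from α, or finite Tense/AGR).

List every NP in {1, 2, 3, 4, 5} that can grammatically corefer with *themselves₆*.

{3}

*themselves* is an anaphor, so Principle A applies: it must be bound in its binding domain.
Binding domain of *themselves₆*: the embedded TP, whose subject is the jurors₃.
*the senators₁* c-commands the anaphor but is outside its binding domain → cannot satisfy Principle A.
*the reviewers₂* c-commands the anaphor but is outside its binding domain → cannot satisfy Principle A.
*the jurors₃* c-commands the anaphor within its binding domain → licit binder.
*the students₄* does not c-command the anaphor → cannot bind it.
*the athletes₅* does not c-command the anaphor → cannot bind it.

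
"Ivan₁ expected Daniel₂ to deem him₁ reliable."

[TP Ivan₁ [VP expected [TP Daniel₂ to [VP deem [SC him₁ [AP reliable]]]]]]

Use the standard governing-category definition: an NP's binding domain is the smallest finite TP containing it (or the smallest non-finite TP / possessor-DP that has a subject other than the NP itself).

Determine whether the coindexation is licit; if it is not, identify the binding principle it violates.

grammatical

The two coindexed NPs are *Ivan₁* and *him₁*.
*him₁* is a pronoun; its binding domain is the embedded TP, whose subject is Daniel₂. Within that domain it is c-commanded only by *Daniel₂*, which carries a different index — the pronoun is free locally, so Principle B holds.
*Ivan₁* is an R-expression; *him₁* does not c-command it, and no other NP shares its index, so Principle C is satisfied.
All principles are respected.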